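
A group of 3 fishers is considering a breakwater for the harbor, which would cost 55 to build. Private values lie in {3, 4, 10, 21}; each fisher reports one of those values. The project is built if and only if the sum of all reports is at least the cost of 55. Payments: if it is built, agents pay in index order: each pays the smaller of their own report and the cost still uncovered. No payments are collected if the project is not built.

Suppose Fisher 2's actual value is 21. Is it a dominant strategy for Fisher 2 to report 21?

Yes

Check each profile of the others' reports and compare truth against every alternative report.
Others report (3, 3): truth gives 0, best alternative gives 0.
Others report (3, 4): truth gives 0, best alternative gives 0.
Others report (3, 10): truth gives 0, best alternative gives 0.
Others report (3, 21): truth gives 0, best alternative gives 0.
Others report (4, 3): truth gives 0, best alternative gives 0.
Others report (4, 4): truth gives 0, best alternative gives 0.
(Remaining 10 profiles checked similarly; truth is weakly best in each.)
In every case the truthful report is at least as good as any alternative, so it is a dominant strategy.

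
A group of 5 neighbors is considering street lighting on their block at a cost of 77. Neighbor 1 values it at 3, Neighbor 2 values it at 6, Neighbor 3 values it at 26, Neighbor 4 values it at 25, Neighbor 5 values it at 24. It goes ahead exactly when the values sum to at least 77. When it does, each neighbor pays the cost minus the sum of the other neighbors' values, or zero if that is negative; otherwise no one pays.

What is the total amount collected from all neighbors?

Total value 84 ≥ cost 77, so it is built.
Neighbor 1: others sum to 81; max(0, 77 - 81) = 0.
Neighbor 2: others sum to 78; max(0, 77 - 78) = 0.
Neighbor 3: others sum to 58; max(0, 77 - 58) = 19.
Neighbor 4: others sum to 59; max(0, 77 - 59) = 18.
Neighbor 5: others sum to 60; max(0, 77 - 60) = 17.
Total collected = 0 + 0 + 19 + 18 + 17 = 54.

54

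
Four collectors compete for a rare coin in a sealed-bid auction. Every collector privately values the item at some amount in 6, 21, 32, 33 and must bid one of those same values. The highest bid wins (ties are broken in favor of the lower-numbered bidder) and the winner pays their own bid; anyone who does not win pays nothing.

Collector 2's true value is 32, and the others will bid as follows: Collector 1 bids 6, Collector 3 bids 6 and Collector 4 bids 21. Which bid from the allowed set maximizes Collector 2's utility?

Bid 6: loses, pays 0, utility 0.
Bid 21: wins, pays 21, utility 32 - 21 = 11.
Bid 32: wins, pays 32, utility 32 - 32 = 0.
Bid 33: wins, pays 33, utility 32 - 33 = -1.
The best choice is 21 with utility 11.

21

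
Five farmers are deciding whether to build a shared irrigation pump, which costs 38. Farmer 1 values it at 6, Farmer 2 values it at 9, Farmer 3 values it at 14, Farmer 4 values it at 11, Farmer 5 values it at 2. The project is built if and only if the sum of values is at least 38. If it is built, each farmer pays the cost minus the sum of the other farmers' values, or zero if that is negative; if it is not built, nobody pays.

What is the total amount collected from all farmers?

Total value 42 ≥ cost 38, so it is built.
Farmer 1: others sum to 36; max(0, 38 - 36) = 2.
Farmer 2: others sum to 33; max(0, 38 - 33) = 5.
Farmer 3: others sum to 28; max(0, 38 - 28) = 10.
Farmer 4: others sum to 31; max(0, 38 - 31) = 7.
Farmer 5: others sum to 40; max(0, 38 - 40) = 0.
Total collected = 2 + 5 + 10 + 7 + 0 = 24.

24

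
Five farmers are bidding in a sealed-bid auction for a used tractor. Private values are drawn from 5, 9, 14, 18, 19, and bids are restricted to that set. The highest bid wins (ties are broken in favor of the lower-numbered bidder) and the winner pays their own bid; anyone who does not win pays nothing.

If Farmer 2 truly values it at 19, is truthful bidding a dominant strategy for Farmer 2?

No

Consider the case where Farmer 1 bids 5, Farmer 3 bids 5, Farmer 4 bids 5 and Farmer 5 bids 5.
Truthful bid 19: wins, pays 19, utility 19 - 19 = 0.
Bid 9 instead: wins, pays 9, utility 19 - 9 = 10.
Since 10 > 0, bidding 9 is strictly better here, so truthful bidding is not dominant.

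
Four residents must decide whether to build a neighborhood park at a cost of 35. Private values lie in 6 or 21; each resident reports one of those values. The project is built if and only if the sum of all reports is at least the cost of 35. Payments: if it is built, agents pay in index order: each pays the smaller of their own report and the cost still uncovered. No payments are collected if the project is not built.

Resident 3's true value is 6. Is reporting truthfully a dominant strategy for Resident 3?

Yes

Check each profile of the others' reports and compare truth against every alternative report.
Others report (6, 6, 6): truth gives 0, best alternative gives -15.
Others report (6, 6, 21): truth gives 0, best alternative gives -15.
Others report (6, 21, 6): truth gives 0, best alternative gives -2.
Others report (6, 21, 21): truth gives 0, best alternative gives -2.
Others report (21, 6, 6): truth gives 0, best alternative gives -2.
Others report (21, 6, 21): truth gives 0, best alternative gives -2.
(Remaining 2 profiles checked similarly; truth is weakly best in each.)
In every case the truthful report is at least as good as any alternative, so it is a dominant strategy.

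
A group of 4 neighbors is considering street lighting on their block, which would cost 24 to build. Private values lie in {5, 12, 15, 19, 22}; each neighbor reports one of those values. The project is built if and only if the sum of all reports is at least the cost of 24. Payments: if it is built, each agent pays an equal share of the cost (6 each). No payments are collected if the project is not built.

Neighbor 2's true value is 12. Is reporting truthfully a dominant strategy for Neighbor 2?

Yes

Check each profile of the others' reports and compare truth against every alternative report.
Others report (5, 5, 5): truth gives 6, best alternative gives 6.
Others report (5, 5, 12): truth gives 6, best alternative gives 6.
Others report (5, 5, 15): truth gives 6, best alternative gives 6.
Others report (5, 5, 19): truth gives 6, best alternative gives 6.
Others report (5, 5, 22): truth gives 6, best alternative gives 6.
Others report (5, 12, 5): truth gives 6, best alternative gives 6.
(Remaining 119 profiles checked similarly; truth is weakly best in each.)
In every case the truthful report is at least as good as any alternative, so it is a dominant strategy.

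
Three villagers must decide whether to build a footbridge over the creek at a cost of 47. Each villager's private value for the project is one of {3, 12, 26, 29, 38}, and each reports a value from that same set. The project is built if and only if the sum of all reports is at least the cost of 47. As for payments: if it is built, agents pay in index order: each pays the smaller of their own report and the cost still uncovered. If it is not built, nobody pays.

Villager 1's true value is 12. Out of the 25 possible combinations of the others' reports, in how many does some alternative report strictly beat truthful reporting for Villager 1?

11

Others report (12, 38): truth gives 0; report 3 gives 9 > 0. Violating.
Others report (26, 26): truth gives 0; report 3 gives 9 > 0. Violating.
Others report (26, 29): truth gives 0; report 3 gives 9 > 0. Violating.
Others report (26, 38): truth gives 0; report 3 gives 9 > 0. Violating.
Others report (3, 3): truth gives 0; no alternative beats it.
Others report (3, 12): truth gives 0; no alternative beats it.
(Checking all 25 profiles: 11 have a profitable deviation, 14 do not.)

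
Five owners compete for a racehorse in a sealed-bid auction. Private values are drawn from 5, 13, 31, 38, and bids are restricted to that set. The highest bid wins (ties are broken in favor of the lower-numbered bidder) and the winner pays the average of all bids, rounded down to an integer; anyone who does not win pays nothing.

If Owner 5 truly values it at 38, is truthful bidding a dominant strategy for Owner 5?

No

Consider the case where Owner 1 bids 5, Owner 2 bids 5, Owner 3 bids 5 and Owner 4 bids 5.
Truthful bid 38: wins, pays 11, utility 38 - 11 = 27.
Bid 13 instead: wins, pays 6, utility 38 - 6 = 32.
Since 32 > 27, bidding 13 is strictly better here, so truthful bidding is not dominant.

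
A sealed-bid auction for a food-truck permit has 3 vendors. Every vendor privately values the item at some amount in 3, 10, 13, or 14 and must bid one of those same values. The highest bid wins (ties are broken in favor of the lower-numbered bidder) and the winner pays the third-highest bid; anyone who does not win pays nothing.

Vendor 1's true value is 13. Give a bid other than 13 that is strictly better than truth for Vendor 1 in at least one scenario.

Suppose Vendor 2 bids 3 and Vendor 3 bids 14.
Bid 13: loses, pays 0, utility 0.
Bid 14: wins, pays 3, utility 13 - 3 = 10.
So bidding 14 beats truth here (10 > 0).

14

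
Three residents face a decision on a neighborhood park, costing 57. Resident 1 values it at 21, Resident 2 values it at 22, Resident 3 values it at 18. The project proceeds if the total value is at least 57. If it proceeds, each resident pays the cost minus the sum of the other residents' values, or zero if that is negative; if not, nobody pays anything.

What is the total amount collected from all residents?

49

Total value 61 ≥ cost 57, so it is built.
Resident 1: others sum to 40; max(0, 57 - 40) = 17.
Resident 2: others sum to 39; max(0, 57 - 39) = 18.
Resident 3: others sum to 43; max(0, 57 - 43) = 14.
Total collected = 17 + 18 + 14 = 49.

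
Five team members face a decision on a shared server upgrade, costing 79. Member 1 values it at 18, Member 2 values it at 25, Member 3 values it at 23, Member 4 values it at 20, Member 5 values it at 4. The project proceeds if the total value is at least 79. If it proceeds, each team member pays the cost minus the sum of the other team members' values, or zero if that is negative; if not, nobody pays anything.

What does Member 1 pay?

Total value 90 ≥ cost 79, so the project is built.
The other team members' values sum to 72.
Cost minus that sum is 79 - 72 = 7.

7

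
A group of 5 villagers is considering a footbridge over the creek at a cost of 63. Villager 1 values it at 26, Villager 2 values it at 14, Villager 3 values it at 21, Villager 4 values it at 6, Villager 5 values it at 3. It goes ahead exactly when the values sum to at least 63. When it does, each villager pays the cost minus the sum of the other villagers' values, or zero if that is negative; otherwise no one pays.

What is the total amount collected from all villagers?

40

Total value 70 ≥ cost 63, so it is built.
Villager 1: others sum to 44; max(0, 63 - 44) = 19.
Villager 2: others sum to 56; max(0, 63 - 56) = 7.
Villager 3: others sum to 49; max(0, 63 - 49) = 14.
Villager 4: others sum to 64; max(0, 63 - 64) = 0.
Villager 5: others sum to 67; max(0, 63 - 67) = 0.
Total collected = 19 + 7 + 14 + 0 + 0 = 40.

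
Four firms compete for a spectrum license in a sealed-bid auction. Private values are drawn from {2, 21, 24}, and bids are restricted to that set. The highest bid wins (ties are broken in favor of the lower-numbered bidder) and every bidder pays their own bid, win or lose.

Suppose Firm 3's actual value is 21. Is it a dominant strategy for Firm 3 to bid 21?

No

Consider the case where Firm 1 bids 2, Firm 2 bids 2 and Firm 4 bids 24.
Truthful bid 21: loses but pays 21, utility -21.
Bid 2 instead: loses but pays 2, utility -2.
Since -2 > -21, bidding 2 is strictly better here, so truthful bidding is not dominant.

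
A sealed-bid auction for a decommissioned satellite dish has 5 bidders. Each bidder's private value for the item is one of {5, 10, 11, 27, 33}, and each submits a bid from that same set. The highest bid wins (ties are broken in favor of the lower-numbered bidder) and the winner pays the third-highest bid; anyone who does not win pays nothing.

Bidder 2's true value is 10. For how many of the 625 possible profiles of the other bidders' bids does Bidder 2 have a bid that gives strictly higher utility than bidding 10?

12

Others bid (5, 5, 5, 11): truth gives 0; bid 11 gives 5 > 0. Violating.
Others bid (5, 5, 5, 27): truth gives 0; bid 27 gives 5 > 0. Violating.
Others bid (5, 5, 5, 33): truth gives 0; bid 33 gives 5 > 0. Violating.
Others bid (5, 5, 11, 5): truth gives 0; bid 11 gives 5 > 0. Violating.
Others bid (5, 5, 5, 5): truth gives 5; no alternative beats it.
Others bid (5, 5, 5, 10): truth gives 5; no alternative beats it.
(Checking all 625 profiles: 12 have a profitable deviation, 613 do not.)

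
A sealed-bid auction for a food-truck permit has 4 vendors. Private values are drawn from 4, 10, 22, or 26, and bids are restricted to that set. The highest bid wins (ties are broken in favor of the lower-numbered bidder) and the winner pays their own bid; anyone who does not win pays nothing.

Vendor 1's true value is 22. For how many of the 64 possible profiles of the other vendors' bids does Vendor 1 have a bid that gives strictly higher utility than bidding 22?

Others bid (4, 4, 4): truth gives 0; bid 4 gives 18 > 0. Violating.
Others bid (4, 4, 10): truth gives 0; bid 10 gives 12 > 0. Violating.
Others bid (4, 10, 4): truth gives 0; bid 10 gives 12 > 0. Violating.
Others bid (4, 10, 10): truth gives 0; bid 10 gives 12 > 0. Violating.
Others bid (4, 4, 22): truth gives 0; no alternative beats it.
Others bid (4, 4, 26): truth gives 0; no alternative beats it.
(Checking all 64 profiles: 8 have a profitable deviation, 56 do not.)

8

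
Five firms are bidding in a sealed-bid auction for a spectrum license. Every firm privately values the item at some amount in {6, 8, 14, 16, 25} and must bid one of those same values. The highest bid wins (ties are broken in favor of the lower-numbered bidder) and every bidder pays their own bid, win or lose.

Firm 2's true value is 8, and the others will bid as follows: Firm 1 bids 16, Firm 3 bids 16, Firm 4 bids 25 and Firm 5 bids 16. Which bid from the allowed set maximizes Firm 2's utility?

Bid 6: loses but pays 6, utility -6.
Bid 8: loses but pays 8, utility -8.
Bid 14: loses but pays 14, utility -14.
Bid 16: loses but pays 16, utility -16.
Bid 25: wins, pays 25, utility 8 - 25 = -17.
The best choice is 6 with utility -6.

6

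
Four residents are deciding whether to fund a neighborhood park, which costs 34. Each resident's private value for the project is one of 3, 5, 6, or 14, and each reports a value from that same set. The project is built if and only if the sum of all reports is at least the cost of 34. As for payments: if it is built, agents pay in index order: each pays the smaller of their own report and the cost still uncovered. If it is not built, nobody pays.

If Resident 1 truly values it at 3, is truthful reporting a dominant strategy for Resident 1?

Yes

Check each profile of the others' reports and compare truth against every alternative report.
Others report (3, 14, 14): truth gives 0, best alternative gives -2.
Others report (5, 14, 14): truth gives 0, best alternative gives -2.
Others report (6, 14, 14): truth gives 0, best alternative gives -2.
Others report (14, 3, 14): truth gives 0, best alternative gives -2.
Others report (14, 5, 14): truth gives 0, best alternative gives -2.
Others report (14, 6, 14): truth gives 0, best alternative gives -2.
(Remaining 58 profiles checked similarly; truth is weakly best in each.)
In every case the truthful report is at least as good as any alternative, so it is a dominant strategy.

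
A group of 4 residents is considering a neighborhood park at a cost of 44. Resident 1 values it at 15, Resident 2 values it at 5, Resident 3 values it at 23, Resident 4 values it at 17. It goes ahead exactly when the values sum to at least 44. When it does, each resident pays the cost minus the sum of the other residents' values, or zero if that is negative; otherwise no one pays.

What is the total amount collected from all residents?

Total value 60 ≥ cost 44, so it is built.
Resident 1: others sum to 45; max(0, 44 - 45) = 0.
Resident 2: others sum to 55; max(0, 44 - 55) = 0.
Resident 3: others sum to 37; max(0, 44 - 37) = 7.
Resident 4: others sum to 43; max(0, 44 - 43) = 1.
Total collected = 0 + 0 + 7 + 1 = 8.

8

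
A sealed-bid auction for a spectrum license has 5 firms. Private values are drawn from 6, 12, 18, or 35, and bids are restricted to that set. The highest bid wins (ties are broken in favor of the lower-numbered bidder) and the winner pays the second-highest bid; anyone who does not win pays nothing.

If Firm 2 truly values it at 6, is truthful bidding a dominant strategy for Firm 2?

Yes

Check each profile of the others' bids and compare truth against every alternative bid.
Others bid (6, 6, 6, 12): truth gives 0, best alternative gives -6.
Others bid (6, 6, 12, 6): truth gives 0, best alternative gives -6.
Others bid (6, 6, 12, 12): truth gives 0, best alternative gives -6.
Others bid (6, 12, 6, 6): truth gives 0, best alternative gives -6.
Others bid (6, 12, 6, 12): truth gives 0, best alternative gives -6.
Others bid (6, 12, 12, 6): truth gives 0, best alternative gives -6.
(Remaining 250 profiles checked similarly; truth is weakly best in each.)
In every case the truthful bid is at least as good as any alternative, so it is a dominant strategy.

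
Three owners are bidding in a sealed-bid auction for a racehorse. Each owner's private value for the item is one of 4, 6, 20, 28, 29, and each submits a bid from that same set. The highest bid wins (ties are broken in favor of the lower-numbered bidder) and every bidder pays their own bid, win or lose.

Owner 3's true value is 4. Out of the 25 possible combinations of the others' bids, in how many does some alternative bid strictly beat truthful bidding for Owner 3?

Others bid (4, 4): truth gives -4; bid 6 gives -2 > -4. Violating.
Others bid (4, 6): truth gives -4; no alternative beats it.
Others bid (4, 20): truth gives -4; no alternative beats it.
(Checking all 25 profiles: 1 has a profitable deviation, 24 do not.)

1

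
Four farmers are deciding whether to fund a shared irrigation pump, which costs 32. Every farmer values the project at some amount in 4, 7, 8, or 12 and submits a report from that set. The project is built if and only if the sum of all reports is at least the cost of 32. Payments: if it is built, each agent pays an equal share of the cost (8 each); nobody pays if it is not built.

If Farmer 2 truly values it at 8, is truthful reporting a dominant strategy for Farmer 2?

Check each profile of the others' reports and compare truth against every alternative report.
Others report (4, 4, 4): truth gives 0, best alternative gives 0.
Others report (4, 4, 7): truth gives 0, best alternative gives 0.
Others report (4, 4, 8): truth gives 0, best alternative gives 0.
Others report (4, 4, 12): truth gives 0, best alternative gives 0.
Others report (4, 7, 4): truth gives 0, best alternative gives 0.
Others report (4, 7, 7): truth gives 0, best alternative gives 0.
(Remaining 58 profiles checked similarly; truth is weakly best in each.)
In every case the truthful report is at least as good as any alternative, so it is a dominant strategy.

Yes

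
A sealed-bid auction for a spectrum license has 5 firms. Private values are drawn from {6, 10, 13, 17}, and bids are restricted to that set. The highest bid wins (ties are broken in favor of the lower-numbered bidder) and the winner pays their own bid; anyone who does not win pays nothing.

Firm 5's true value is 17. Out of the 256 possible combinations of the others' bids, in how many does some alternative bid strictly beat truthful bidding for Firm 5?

16

Others bid (6, 6, 6, 6): truth gives 0; bid 10 gives 7 > 0. Violating.
Others bid (6, 6, 6, 10): truth gives 0; bid 13 gives 4 > 0. Violating.
Others bid (6, 6, 10, 6): truth gives 0; bid 13 gives 4 > 0. Violating.
Others bid (6, 6, 10, 10): truth gives 0; bid 13 gives 4 > 0. Violating.
Others bid (6, 6, 6, 13): truth gives 0; no alternative beats it.
Others bid (6, 6, 6, 17): truth gives 0; no alternative beats it.
(Checking all 256 profiles: 16 have a profitable deviation, 240 do not.)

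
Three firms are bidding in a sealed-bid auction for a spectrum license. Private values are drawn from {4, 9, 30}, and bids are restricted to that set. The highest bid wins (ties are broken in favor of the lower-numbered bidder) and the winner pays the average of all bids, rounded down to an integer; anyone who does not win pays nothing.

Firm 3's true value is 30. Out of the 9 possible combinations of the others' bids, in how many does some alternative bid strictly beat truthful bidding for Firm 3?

1

Others bid (4, 4): truth gives 18; bid 9 gives 25 > 18. Violating.
Others bid (4, 9): truth gives 16; no alternative beats it.
Others bid (4, 30): truth gives 0; no alternative beats it.
(Checking all 9 profiles: 1 has a profitable deviation, 8 do not.)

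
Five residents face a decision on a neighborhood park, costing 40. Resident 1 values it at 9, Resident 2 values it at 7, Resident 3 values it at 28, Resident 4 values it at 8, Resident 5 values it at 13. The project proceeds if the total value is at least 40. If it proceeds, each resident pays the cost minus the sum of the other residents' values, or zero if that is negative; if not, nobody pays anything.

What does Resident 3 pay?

3

Total value 65 ≥ cost 40, so the project is built.
The other residents' values sum to 37.
Cost minus that sum is 40 - 37 = 3.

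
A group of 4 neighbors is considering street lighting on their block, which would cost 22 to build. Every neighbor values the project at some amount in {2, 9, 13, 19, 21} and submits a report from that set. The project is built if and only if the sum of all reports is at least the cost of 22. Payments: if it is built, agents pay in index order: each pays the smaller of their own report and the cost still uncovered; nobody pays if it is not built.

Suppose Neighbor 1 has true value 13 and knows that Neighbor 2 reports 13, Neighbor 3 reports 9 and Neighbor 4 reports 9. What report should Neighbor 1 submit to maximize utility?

Report 2: project built, pays 2, utility 13 - 2 = 11.
Report 9: project built, pays 9, utility 13 - 9 = 4.
Report 13: project built, pays 13, utility 13 - 13 = 0.
Report 19: project built, pays 19, utility 13 - 19 = -6.
Report 21: project built, pays 21, utility 13 - 21 = -8.
The best choice is 2 with utility 11.

2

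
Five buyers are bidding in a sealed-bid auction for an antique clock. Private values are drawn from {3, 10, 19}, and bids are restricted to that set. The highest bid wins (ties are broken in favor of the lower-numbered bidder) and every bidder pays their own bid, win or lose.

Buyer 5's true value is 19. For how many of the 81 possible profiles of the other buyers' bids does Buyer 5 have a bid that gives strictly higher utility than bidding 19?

Others bid (3, 3, 3, 3): truth gives 0; bid 10 gives 9 > 0. Violating.
Others bid (3, 3, 3, 19): truth gives -19; bid 3 gives -3 > -19. Violating.
Others bid (3, 3, 10, 19): truth gives -19; bid 3 gives -3 > -19. Violating.
Others bid (3, 3, 19, 3): truth gives -19; bid 3 gives -3 > -19. Violating.
Others bid (3, 3, 3, 10): truth gives 0; no alternative beats it.
Others bid (3, 3, 10, 3): truth gives 0; no alternative beats it.
(Checking all 81 profiles: 66 have a profitable deviation, 15 do not.)

66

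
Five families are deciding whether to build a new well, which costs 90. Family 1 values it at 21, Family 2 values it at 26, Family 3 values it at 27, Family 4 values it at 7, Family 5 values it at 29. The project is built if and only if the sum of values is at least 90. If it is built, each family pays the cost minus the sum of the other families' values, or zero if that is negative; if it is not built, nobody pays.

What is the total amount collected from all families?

Total value 110 ≥ cost 90, so it is built.
Family 1: others sum to 89; max(0, 90 - 89) = 1.
Family 2: others sum to 84; max(0, 90 - 84) = 6.
Family 3: others sum to 83; max(0, 90 - 83) = 7.
Family 4: others sum to 103; max(0, 90 - 103) = 0.
Family 5: others sum to 81; max(0, 90 - 81) = 9.
Total collected = 1 + 6 + 7 + 0 + 9 = 23.

23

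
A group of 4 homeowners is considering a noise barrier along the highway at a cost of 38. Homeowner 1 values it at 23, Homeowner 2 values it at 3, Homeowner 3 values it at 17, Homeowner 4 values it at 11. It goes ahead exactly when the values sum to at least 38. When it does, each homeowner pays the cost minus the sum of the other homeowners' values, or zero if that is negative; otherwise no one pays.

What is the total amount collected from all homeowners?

8

Total value 54 ≥ cost 38, so it is built.
Homeowner 1: others sum to 31; max(0, 38 - 31) = 7.
Homeowner 2: others sum to 51; max(0, 38 - 51) = 0.
Homeowner 3: others sum to 37; max(0, 38 - 37) = 1.
Homeowner 4: others sum to 43; max(0, 38 - 43) = 0.
Total collected = 7 + 0 + 1 + 0 = 8.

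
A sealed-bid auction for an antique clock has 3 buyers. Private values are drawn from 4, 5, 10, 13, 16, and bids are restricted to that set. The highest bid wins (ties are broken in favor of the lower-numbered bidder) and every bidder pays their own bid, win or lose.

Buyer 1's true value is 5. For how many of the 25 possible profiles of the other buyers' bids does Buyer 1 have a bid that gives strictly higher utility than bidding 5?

Others bid (4, 4): truth gives 0; bid 4 gives 1 > 0. Violating.
Others bid (4, 10): truth gives -5; bid 4 gives -4 > -5. Violating.
Others bid (4, 13): truth gives -5; bid 4 gives -4 > -5. Violating.
Others bid (4, 16): truth gives -5; bid 4 gives -4 > -5. Violating.
Others bid (4, 5): truth gives 0; no alternative beats it.
Others bid (5, 4): truth gives 0; no alternative beats it.
(Checking all 25 profiles: 22 have a profitable deviation, 3 do not.)

22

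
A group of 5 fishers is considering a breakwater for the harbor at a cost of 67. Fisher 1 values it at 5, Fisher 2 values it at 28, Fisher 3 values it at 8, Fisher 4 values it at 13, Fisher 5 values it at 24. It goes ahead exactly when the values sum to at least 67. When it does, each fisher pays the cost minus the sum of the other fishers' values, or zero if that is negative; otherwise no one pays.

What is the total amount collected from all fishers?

32

Total value 78 ≥ cost 67, so it is built.
Fisher 1: others sum to 73; max(0, 67 - 73) = 0.
Fisher 2: others sum to 50; max(0, 67 - 50) = 17.
Fisher 3: others sum to 70; max(0, 67 - 70) = 0.
Fisher 4: others sum to 65; max(0, 67 - 65) = 2.
Fisher 5: others sum to 54; max(0, 67 - 54) = 13.
Total collected = 0 + 17 + 0 + 2 + 13 = 32.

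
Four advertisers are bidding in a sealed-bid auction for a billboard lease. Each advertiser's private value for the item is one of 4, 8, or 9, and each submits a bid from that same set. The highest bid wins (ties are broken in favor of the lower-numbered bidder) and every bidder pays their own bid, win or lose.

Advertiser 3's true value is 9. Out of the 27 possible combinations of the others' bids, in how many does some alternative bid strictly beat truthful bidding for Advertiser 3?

17

Others bid (4, 4, 4): truth gives 0; bid 8 gives 1 > 0. Violating.
Others bid (4, 4, 8): truth gives 0; bid 8 gives 1 > 0. Violating.
Others bid (4, 9, 4): truth gives -9; bid 4 gives -4 > -9. Violating.
Others bid (4, 9, 8): truth gives -9; bid 4 gives -4 > -9. Violating.
Others bid (4, 4, 9): truth gives 0; no alternative beats it.
Others bid (4, 8, 4): truth gives 0; no alternative beats it.
(Checking all 27 profiles: 17 have a profitable deviation, 10 do not.)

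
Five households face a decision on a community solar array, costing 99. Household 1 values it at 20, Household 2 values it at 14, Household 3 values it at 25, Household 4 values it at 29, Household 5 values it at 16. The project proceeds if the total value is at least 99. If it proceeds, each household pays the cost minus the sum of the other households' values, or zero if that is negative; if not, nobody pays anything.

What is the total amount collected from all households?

Total value 104 ≥ cost 99, so it is built.
Household 1: others sum to 84; max(0, 99 - 84) = 15.
Household 2: others sum to 90; max(0, 99 - 90) = 9.
Household 3: others sum to 79; max(0, 99 - 79) = 20.
Household 4: others sum to 75; max(0, 99 - 75) = 24.
Household 5: others sum to 88; max(0, 99 - 88) = 11.
Total collected = 15 + 9 + 20 + 24 + 11 = 79.

79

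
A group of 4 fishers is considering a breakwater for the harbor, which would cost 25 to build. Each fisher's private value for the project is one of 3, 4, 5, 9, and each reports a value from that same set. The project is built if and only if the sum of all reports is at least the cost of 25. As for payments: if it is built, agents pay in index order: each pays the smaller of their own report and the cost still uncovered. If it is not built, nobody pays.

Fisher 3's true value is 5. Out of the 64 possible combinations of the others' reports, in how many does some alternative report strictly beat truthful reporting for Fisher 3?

Others report (3, 9, 9): truth gives 0; report 4 gives 1 > 0. Violating.
Others report (4, 9, 9): truth gives 0; report 3 gives 2 > 0. Violating.
Others report (5, 9, 9): truth gives 0; report 3 gives 2 > 0. Violating.
Others report (9, 3, 9): truth gives 0; report 4 gives 1 > 0. Violating.
Others report (3, 3, 3): truth gives 0; no alternative beats it.
Others report (3, 3, 4): truth gives 0; no alternative beats it.
(Checking all 64 profiles: 10 have a profitable deviation, 54 do not.)

10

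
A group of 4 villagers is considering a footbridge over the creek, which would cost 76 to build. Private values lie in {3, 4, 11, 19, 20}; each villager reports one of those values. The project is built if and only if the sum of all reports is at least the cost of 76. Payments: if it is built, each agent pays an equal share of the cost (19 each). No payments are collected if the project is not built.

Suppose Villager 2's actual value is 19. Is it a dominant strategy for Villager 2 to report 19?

Yes

Check each profile of the others' reports and compare truth against every alternative report.
Others report (3, 3, 3): truth gives 0, best alternative gives 0.
Others report (3, 3, 4): truth gives 0, best alternative gives 0.
Others report (3, 3, 11): truth gives 0, best alternative gives 0.
Others report (3, 3, 19): truth gives 0, best alternative gives 0.
Others report (3, 3, 20): truth gives 0, best alternative gives 0.
Others report (3, 4, 3): truth gives 0, best alternative gives 0.
(Remaining 119 profiles checked similarly; truth is weakly best in each.)
In every case the truthful report is at least as good as any alternative, so it is a dominant strategy.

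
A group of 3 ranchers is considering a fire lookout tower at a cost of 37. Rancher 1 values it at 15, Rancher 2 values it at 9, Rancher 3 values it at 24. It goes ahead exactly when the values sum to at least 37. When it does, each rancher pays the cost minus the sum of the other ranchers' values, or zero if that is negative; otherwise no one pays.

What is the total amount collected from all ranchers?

17

Total value 48 ≥ cost 37, so it is built.
Rancher 1: others sum to 33; max(0, 37 - 33) = 4.
Rancher 2: others sum to 39; max(0, 37 - 39) = 0.
Rancher 3: others sum to 24; max(0, 37 - 24) = 13.
Total collected = 4 + 0 + 13 = 17.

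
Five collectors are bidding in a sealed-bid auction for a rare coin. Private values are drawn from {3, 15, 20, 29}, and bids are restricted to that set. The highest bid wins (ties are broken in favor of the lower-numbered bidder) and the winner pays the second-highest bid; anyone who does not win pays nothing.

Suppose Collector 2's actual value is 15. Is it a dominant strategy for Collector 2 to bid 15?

Yes

Check each profile of the others' bids and compare truth against every alternative bid.
Others bid (3, 3, 3, 3): truth gives 12, best alternative gives 12.
Others bid (3, 3, 3, 15): truth gives 0, best alternative gives 0.
Others bid (3, 3, 3, 20): truth gives 0, best alternative gives 0.
Others bid (3, 3, 3, 29): truth gives 0, best alternative gives 0.
Others bid (3, 3, 15, 3): truth gives 0, best alternative gives 0.
Others bid (3, 3, 15, 15): truth gives 0, best alternative gives 0.
(Remaining 250 profiles checked similarly; truth is weakly best in each.)
In every case the truthful bid is at least as good as any alternative, so it is a dominant strategy.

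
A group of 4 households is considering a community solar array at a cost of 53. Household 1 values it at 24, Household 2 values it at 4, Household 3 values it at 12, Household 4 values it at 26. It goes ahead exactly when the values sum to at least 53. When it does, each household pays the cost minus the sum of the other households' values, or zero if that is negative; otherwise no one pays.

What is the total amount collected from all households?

24

Total value 66 ≥ cost 53, so it is built.
Household 1: others sum to 42; max(0, 53 - 42) = 11.
Household 2: others sum to 62; max(0, 53 - 62) = 0.
Household 3: others sum to 54; max(0, 53 - 54) = 0.
Household 4: others sum to 40; max(0, 53 - 40) = 13.
Total collected = 11 + 0 + 0 + 13 = 24.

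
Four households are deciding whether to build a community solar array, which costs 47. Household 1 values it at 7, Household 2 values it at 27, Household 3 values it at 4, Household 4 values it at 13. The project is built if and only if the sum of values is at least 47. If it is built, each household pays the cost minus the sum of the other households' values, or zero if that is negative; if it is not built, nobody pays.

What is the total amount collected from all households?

35

Total value 51 ≥ cost 47, so it is built.
Household 1: others sum to 44; max(0, 47 - 44) = 3.
Household 2: others sum to 24; max(0, 47 - 24) = 23.
Household 3: others sum to 47; max(0, 47 - 47) = 0.
Household 4: others sum to 38; max(0, 47 - 38) = 9.
Total collected = 3 + 23 + 0 + 9 = 35.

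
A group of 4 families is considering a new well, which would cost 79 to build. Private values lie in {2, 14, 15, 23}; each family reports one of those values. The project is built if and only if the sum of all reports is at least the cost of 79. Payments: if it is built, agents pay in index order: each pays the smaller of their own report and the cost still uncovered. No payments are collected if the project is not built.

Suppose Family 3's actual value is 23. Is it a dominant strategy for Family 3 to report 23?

Consider the case where Family 1 reports 23, Family 2 reports 23 and Family 4 reports 23.
Truthful report 23: project built, pays 23, utility 23 - 23 = 0.
Report 14 instead: project built, pays 14, utility 23 - 14 = 9.
Since 9 > 0, reporting 14 is strictly better here, so truthful reporting is not dominant.

No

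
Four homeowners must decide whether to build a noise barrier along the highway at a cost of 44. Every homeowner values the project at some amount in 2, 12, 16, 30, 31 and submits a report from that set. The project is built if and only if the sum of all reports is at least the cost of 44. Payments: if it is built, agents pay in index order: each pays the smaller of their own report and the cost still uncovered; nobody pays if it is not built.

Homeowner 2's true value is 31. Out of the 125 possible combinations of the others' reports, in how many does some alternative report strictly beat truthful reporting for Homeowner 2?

123

Others report (2, 2, 12): truth gives 0; report 30 gives 1 > 0. Violating.
Others report (2, 2, 16): truth gives 0; report 30 gives 1 > 0. Violating.
Others report (2, 2, 30): truth gives 0; report 12 gives 19 > 0. Violating.
Others report (2, 2, 31): truth gives 0; report 12 gives 19 > 0. Violating.
Others report (2, 2, 2): truth gives 0; no alternative beats it.
Others report (16, 2, 2): truth gives 3; no alternative beats it.
(Checking all 125 profiles: 123 have a profitable deviation, 2 do not.)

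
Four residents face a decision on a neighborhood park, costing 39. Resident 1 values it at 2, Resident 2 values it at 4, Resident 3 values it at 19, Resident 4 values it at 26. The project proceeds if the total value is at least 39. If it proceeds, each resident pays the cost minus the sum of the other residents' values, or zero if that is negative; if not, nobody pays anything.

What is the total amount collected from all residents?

21

Total value 51 ≥ cost 39, so it is built.
Resident 1: others sum to 49; max(0, 39 - 49) = 0.
Resident 2: others sum to 47; max(0, 39 - 47) = 0.
Resident 3: others sum to 32; max(0, 39 - 32) = 7.
Resident 4: others sum to 25; max(0, 39 - 25) = 14.
Total collected = 0 + 0 + 7 + 14 = 21.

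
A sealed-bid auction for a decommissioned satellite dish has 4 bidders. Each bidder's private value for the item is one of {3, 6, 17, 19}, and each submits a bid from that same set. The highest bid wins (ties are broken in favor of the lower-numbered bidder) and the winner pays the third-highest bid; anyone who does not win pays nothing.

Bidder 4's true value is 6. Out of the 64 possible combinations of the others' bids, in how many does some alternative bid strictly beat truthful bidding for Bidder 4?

Others bid (3, 3, 6): truth gives 0; bid 17 gives 3 > 0. Violating.
Others bid (3, 3, 17): truth gives 0; bid 19 gives 3 > 0. Violating.
Others bid (3, 6, 3): truth gives 0; bid 17 gives 3 > 0. Violating.
Others bid (3, 17, 3): truth gives 0; bid 19 gives 3 > 0. Violating.
Others bid (3, 3, 3): truth gives 3; no alternative beats it.
Others bid (3, 3, 19): truth gives 0; no alternative beats it.
(Checking all 64 profiles: 6 have a profitable deviation, 58 do not.)

6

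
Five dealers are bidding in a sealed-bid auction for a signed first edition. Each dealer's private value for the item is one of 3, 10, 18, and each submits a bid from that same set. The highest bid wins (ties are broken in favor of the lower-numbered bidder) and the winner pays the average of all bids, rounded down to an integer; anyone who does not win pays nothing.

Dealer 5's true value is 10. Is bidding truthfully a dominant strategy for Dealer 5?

Consider the case where Dealer 1 bids 3, Dealer 2 bids 3, Dealer 3 bids 3 and Dealer 4 bids 10.
Truthful bid 10: loses, pays 0, utility 0.
Bid 18 instead: wins, pays 7, utility 10 - 7 = 3.
Since 3 > 0, bidding 18 is strictly better here, so truthful bidding is not dominant.

No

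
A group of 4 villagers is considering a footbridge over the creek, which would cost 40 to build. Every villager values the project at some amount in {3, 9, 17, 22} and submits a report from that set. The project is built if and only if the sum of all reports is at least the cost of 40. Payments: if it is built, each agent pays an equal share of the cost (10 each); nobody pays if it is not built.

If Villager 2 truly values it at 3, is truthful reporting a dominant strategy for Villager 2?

Yes

Check each profile of the others' reports and compare truth against every alternative report.
Others report (3, 9, 22): truth gives 0, best alternative gives -7.
Others report (3, 22, 9): truth gives 0, best alternative gives -7.
Others report (9, 3, 22): truth gives 0, best alternative gives -7.
Others report (9, 9, 17): truth gives 0, best alternative gives -7.
Others report (9, 17, 9): truth gives 0, best alternative gives -7.
Others report (9, 22, 3): truth gives 0, best alternative gives -7.
(Remaining 58 profiles checked similarly; truth is weakly best in each.)
In every case the truthful report is at least as good as any alternative, so it is a dominant strategy.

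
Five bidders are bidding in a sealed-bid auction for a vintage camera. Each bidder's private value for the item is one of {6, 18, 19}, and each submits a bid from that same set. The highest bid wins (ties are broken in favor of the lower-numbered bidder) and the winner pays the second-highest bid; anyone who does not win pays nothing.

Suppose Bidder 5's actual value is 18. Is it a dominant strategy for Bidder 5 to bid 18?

Check each profile of the others' bids and compare truth against every alternative bid.
Others bid (6, 6, 6, 6): truth gives 12, best alternative gives 12.
Others bid (6, 6, 6, 18): truth gives 0, best alternative gives 0.
Others bid (6, 6, 6, 19): truth gives 0, best alternative gives 0.
Others bid (6, 6, 18, 6): truth gives 0, best alternative gives 0.
Others bid (6, 6, 18, 18): truth gives 0, best alternative gives 0.
Others bid (6, 6, 18, 19): truth gives 0, best alternative gives 0.
(Remaining 75 profiles checked similarly; truth is weakly best in each.)
In every case the truthful bid is at least as good as any alternative, so it is a dominant strategy.

Yes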